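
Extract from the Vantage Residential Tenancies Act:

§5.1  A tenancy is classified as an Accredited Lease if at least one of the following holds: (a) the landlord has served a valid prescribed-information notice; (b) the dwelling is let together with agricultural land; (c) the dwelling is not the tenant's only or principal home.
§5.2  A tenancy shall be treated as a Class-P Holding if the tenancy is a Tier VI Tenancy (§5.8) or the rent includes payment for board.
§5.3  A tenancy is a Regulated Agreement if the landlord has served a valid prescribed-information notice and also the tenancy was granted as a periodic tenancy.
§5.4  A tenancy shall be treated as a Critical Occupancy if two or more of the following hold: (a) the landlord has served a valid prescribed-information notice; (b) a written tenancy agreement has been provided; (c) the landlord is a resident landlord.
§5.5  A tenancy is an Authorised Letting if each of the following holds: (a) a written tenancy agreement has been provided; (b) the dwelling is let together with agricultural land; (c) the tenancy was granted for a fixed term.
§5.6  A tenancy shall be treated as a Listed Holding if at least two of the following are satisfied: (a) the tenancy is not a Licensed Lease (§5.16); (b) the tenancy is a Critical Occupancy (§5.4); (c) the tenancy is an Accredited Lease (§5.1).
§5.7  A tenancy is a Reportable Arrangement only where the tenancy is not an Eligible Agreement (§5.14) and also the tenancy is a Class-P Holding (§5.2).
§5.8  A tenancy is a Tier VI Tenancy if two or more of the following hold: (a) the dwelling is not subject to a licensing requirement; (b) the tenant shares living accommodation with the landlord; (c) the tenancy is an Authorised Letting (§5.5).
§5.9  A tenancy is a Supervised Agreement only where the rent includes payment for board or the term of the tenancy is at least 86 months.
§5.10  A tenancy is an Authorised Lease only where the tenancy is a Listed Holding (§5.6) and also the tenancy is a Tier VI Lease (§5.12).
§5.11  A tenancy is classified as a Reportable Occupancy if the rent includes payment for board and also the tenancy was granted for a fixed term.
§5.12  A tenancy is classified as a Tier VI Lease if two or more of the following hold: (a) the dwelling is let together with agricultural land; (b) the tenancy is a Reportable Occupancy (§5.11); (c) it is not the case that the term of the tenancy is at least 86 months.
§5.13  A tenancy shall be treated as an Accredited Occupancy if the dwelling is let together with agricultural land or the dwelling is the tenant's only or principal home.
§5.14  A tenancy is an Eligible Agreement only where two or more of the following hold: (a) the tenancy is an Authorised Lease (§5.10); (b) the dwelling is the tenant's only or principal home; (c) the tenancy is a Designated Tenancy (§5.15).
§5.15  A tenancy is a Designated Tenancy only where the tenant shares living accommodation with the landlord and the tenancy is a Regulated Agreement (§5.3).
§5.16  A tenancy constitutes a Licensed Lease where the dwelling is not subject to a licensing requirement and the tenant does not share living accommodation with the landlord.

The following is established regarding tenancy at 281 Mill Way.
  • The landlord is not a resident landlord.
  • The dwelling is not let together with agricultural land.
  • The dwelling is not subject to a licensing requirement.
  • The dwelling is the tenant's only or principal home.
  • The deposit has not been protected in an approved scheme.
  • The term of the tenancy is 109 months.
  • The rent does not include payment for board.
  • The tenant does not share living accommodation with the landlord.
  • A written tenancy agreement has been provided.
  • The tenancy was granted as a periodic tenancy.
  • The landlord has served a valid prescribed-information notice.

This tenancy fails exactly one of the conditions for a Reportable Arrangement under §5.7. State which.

Class-P Holding

§5.16 — Licensed Lease: [the dwelling is not subject to a licensing requirement? yes] AND [the tenant does not share living accommodation with the landlord? yes] → satisfied.
§5.4 — Critical Occupancy: the landlord has served a valid prescribed-information notice? yes; a written tenancy agreement has been provided? yes; the landlord is a resident landlord? no — 2 of 3 hold (need ≥2) → satisfied.
§5.1 — Accredited Lease: [the landlord has served a valid prescribed-information notice? yes] OR [the dwelling is let together with agricultural land? no] OR [the dwelling is not the tenant's only or principal home? no] → satisfied.
§5.6 — Listed Holding: not a Licensed Lease (§5.16)? no; Critical Occupancy (§5.4)? yes; Accredited Lease (§5.1)? yes — 2 of 3 hold (need ≥2) → satisfied.
§5.11 — Reportable Occupancy: [the rent includes payment for board? no] AND [the tenancy was granted for a fixed term? no] → not satisfied.
§5.12 — Tier VI Lease: the dwelling is let together with agricultural land? no; Reportable Occupancy (§5.11)? no; term of the tenancy: 109 months ≥ 86 months? yes, so negated condition no — 0 of 3 hold (need ≥2) → not satisfied.
§5.10 — Authorised Lease: [Listed Holding (§5.6)? yes] AND [Tier VI Lease (§5.12)? no] → not satisfied.
§5.3 — Regulated Agreement: [the landlord has served a valid prescribed-information notice? yes] AND [the tenancy was granted as a periodic tenancy? yes] → satisfied.
§5.15 — Designated Tenancy: [the tenant shares living accommodation with the landlord? no] AND [Regulated Agreement (§5.3)? yes] → not satisfied.
§5.14 — Eligible Agreement: Authorised Lease (§5.10)? no; the dwelling is the tenant's only or principal home? yes; Designated Tenancy (§5.15)? no — 1 of 3 hold (need ≥2) → not satisfied.
§5.5 — Authorised Letting: [a written tenancy agreement has been provided? yes] AND [the dwelling is let together with agricultural land? no] AND [the tenancy was granted for a fixed term? no] → not satisfied.
§5.8 — Tier VI Tenancy: the dwelling is not subject to a licensing requirement? yes; the tenant shares living accommodation with the landlord? no; Authorised Letting (§5.5)? no — 1 of 3 hold (need ≥2) → not satisfied.
§5.2 — Class-P Holding: [Tier VI Tenancy (§5.8)? no] OR [the rent includes payment for board? no] → not satisfied.
§5.7 — Reportable Arrangement: [not an Eligible Agreement (§5.14)? yes] AND [Class-P Holding (§5.2)? no] → not satisfied.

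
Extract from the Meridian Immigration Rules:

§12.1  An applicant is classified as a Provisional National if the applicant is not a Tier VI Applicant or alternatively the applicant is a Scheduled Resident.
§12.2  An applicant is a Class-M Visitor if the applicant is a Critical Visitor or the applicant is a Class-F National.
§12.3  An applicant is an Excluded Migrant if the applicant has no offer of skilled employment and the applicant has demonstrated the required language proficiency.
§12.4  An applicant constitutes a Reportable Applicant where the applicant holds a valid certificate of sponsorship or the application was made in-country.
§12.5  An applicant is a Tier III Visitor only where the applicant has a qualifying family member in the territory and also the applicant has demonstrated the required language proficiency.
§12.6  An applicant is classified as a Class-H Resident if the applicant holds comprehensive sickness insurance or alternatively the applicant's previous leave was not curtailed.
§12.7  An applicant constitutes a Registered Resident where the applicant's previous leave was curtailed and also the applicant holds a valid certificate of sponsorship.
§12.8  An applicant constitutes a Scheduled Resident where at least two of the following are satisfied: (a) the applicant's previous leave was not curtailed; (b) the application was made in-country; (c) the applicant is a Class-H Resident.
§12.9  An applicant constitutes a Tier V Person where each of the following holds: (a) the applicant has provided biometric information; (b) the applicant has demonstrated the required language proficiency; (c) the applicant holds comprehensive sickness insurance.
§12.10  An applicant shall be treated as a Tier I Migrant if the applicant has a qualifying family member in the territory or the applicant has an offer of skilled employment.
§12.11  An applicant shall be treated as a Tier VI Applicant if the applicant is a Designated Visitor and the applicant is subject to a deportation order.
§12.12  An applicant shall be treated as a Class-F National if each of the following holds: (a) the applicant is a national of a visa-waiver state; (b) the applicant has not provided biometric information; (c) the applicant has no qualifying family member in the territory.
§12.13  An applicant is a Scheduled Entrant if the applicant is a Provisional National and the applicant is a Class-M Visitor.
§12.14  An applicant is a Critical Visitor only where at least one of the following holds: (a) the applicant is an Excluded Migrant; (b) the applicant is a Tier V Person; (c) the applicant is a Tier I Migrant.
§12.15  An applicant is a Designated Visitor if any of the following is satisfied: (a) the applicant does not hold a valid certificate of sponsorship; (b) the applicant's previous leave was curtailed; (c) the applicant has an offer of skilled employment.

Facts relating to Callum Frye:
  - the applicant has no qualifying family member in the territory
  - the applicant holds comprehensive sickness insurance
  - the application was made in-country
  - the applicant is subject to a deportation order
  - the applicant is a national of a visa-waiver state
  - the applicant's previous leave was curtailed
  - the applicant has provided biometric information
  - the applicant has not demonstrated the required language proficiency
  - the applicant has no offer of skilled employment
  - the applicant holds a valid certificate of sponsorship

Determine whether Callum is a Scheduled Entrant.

Under §12.15: the applicant does not hold a valid certificate of sponsorship? no; or the applicant's previous leave was curtailed? yes; or the applicant has an offer of skilled employment? no. So the applicant is a Designated Visitor.
Under §12.11: Designated Visitor (§12.15)? yes; and the applicant is subject to a deportation order? yes. So the applicant is a Tier VI Applicant.
Under §12.6: the applicant holds comprehensive sickness insurance? yes; or the applicant's previous leave was not curtailed? no. So the applicant is a Class-H Resident.
Under §12.8: the applicant's previous leave was not curtailed? no; the application was made in-country? yes; Class-H Resident (§12.6)? yes — 2 of 3 hold (need ≥2) → satisfied.
Under §12.1: not a Tier VI Applicant (§12.11)? no; or Scheduled Resident (§12.8)? yes. So the applicant is a Provisional National.
Under §12.3: the applicant has no offer of skilled employment? yes; and the applicant has demonstrated the required language proficiency? no. So the applicant is not an Excluded Migrant.
Under §12.9: the applicant has provided biometric information? yes; and the applicant has demonstrated the required language proficiency? no; and the applicant holds comprehensive sickness insurance? yes. So the applicant is not a Tier V Person.
Under §12.10: the applicant has a qualifying family member in the territory? no; or the applicant has an offer of skilled employment? no. So the applicant is not a Tier I Migrant.
Under §12.14: Excluded Migrant (§12.3)? no; or Tier V Person (§12.9)? no; or Tier I Migrant (§12.10)? no. So the applicant is not a Critical Visitor.
Under §12.12: the applicant is a national of a visa-waiver state? yes; and the applicant has not provided biometric information? no; and the applicant has no qualifying family member in the territory? yes. So the applicant is not a Class-F National.
Under §12.2: Critical Visitor (§12.14)? no; or Class-F National (§12.12)? no. So the applicant is not a Class-M Visitor.
Under §12.13: Provisional National (§12.1)? yes; and Class-M Visitor (§12.2)? no. So the applicant is not a Scheduled Entrant.

No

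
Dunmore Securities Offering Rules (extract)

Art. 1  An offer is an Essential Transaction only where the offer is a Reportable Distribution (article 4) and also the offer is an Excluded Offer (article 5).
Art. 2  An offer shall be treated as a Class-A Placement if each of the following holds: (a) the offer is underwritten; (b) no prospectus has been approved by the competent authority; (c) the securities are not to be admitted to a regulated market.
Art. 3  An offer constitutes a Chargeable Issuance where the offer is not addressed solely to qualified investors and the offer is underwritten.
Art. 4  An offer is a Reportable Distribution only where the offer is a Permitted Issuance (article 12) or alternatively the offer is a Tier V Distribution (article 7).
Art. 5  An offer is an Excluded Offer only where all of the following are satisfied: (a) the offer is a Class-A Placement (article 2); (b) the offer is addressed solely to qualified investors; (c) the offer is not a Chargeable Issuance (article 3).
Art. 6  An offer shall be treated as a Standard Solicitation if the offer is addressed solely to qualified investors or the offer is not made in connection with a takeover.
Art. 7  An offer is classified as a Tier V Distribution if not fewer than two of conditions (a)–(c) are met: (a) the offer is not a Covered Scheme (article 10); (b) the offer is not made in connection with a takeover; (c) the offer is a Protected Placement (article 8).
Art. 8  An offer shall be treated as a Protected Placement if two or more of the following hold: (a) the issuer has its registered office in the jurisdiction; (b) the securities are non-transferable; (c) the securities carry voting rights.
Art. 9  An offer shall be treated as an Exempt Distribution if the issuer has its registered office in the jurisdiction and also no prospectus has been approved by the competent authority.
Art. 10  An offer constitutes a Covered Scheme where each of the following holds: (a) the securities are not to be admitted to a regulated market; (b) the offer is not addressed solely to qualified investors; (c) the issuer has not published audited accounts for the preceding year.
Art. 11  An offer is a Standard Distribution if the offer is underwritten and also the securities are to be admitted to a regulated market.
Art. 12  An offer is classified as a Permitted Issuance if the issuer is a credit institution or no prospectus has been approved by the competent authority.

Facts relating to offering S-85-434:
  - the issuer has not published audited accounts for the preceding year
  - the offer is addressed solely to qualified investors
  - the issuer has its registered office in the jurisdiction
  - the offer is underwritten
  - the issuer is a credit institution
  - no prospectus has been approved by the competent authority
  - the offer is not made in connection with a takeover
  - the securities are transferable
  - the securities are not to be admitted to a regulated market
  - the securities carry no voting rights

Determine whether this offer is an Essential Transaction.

Yes

article 12 — Permitted Issuance: [the issuer is a credit institution? yes] OR [no prospectus has been approved by the competent authority? yes] → satisfied.
article 10 — Covered Scheme: [the securities are not to be admitted to a regulated market? yes] AND [the offer is not addressed solely to qualified investors? no] AND [the issuer has not published audited accounts for the preceding year? yes] → not satisfied.
article 8 — Protected Placement: the issuer has its registered office in the jurisdiction? yes; the securities are non-transferable? no; the securities carry voting rights? no — 1 of 3 hold (need ≥2) → not satisfied.
article 7 — Tier V Distribution: not a Covered Scheme (article 10)? yes; the offer is not made in connection with a takeover? yes; Protected Placement (article 8)? no — 2 of 3 hold (need ≥2) → satisfied.
article 4 — Reportable Distribution: [Permitted Issuance (article 12)? yes] OR [Tier V Distribution (article 7)? yes] → satisfied.
article 2 — Class-A Placement: [the offer is underwritten? yes] AND [no prospectus has been approved by the competent authority? yes] AND [the securities are not to be admitted to a regulated market? yes] → satisfied.
article 3 — Chargeable Issuance: [the offer is not addressed solely to qualified investors? no] AND [the offer is underwritten? yes] → not satisfied.
article 5 — Excluded Offer: [Class-A Placement (article 2)? yes] AND [the offer is addressed solely to qualified investors? yes] AND [not a Chargeable Issuance (article 3)? yes] → satisfied.
article 1 — Essential Transaction: [Reportable Distribution (article 4)? yes] AND [Excluded Offer (article 5)? yes] → satisfied.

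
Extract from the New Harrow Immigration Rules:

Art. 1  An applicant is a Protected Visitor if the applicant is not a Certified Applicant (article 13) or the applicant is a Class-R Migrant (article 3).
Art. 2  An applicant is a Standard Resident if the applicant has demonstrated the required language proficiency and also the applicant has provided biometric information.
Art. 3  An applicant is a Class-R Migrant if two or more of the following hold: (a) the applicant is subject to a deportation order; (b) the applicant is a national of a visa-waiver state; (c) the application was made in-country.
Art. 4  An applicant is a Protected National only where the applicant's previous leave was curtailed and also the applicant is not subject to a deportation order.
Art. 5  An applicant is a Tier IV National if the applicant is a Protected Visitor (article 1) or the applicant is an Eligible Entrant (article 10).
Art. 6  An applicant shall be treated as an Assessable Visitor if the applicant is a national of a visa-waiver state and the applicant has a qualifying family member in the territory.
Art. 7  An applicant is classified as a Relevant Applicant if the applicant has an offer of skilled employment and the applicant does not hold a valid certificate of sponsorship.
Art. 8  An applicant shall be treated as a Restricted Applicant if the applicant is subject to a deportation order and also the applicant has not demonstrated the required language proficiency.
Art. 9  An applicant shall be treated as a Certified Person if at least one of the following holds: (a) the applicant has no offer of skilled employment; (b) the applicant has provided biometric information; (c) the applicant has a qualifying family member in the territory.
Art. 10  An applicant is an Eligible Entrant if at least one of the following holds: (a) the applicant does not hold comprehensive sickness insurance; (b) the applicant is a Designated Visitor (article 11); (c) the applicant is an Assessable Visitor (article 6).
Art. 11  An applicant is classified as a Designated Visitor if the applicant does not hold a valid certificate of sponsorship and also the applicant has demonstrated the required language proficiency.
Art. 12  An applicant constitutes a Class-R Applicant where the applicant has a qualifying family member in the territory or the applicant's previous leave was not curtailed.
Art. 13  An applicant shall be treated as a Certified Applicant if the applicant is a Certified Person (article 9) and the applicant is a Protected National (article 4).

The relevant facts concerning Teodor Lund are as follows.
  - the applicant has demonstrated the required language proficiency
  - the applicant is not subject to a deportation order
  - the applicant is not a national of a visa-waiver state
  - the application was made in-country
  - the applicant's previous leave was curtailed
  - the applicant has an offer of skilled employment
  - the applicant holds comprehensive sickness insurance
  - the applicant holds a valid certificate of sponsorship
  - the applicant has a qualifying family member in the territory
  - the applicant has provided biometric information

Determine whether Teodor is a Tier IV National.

article 9 — Certified Person: [the applicant has no offer of skilled employment? no] OR [the applicant has provided biometric information? yes] OR [the applicant has a qualifying family member in the territory? yes] → satisfied.
article 4 — Protected National: [the applicant's previous leave was curtailed? yes] AND [the applicant is not subject to a deportation order? yes] → satisfied.
article 13 — Certified Applicant: [Certified Person (article 9)? yes] AND [Protected National (article 4)? yes] → satisfied.
article 3 — Class-R Migrant: the applicant is subject to a deportation order? no; the applicant is a national of a visa-waiver state? no; the application was made in-country? yes — 1 of 3 hold (need ≥2) → not satisfied.
article 1 — Protected Visitor: [not a Certified Applicant (article 13)? no] OR [Class-R Migrant (article 3)? no] → not satisfied.
article 11 — Designated Visitor: [the applicant does not hold a valid certificate of sponsorship? no] AND [the applicant has demonstrated the required language proficiency? yes] → not satisfied.
article 6 — Assessable Visitor: [the applicant is a national of a visa-waiver state? no] AND [the applicant has a qualifying family member in the territory? yes] → not satisfied.
article 10 — Eligible Entrant: [the applicant does not hold comprehensive sickness insurance? no] OR [Designated Visitor (article 11)? no] OR [Assessable Visitor (article 6)? no] → not satisfied.
article 5 — Tier IV National: [Protected Visitor (article 1)? no] OR [Eligible Entrant (article 10)? no] → not satisfied.

No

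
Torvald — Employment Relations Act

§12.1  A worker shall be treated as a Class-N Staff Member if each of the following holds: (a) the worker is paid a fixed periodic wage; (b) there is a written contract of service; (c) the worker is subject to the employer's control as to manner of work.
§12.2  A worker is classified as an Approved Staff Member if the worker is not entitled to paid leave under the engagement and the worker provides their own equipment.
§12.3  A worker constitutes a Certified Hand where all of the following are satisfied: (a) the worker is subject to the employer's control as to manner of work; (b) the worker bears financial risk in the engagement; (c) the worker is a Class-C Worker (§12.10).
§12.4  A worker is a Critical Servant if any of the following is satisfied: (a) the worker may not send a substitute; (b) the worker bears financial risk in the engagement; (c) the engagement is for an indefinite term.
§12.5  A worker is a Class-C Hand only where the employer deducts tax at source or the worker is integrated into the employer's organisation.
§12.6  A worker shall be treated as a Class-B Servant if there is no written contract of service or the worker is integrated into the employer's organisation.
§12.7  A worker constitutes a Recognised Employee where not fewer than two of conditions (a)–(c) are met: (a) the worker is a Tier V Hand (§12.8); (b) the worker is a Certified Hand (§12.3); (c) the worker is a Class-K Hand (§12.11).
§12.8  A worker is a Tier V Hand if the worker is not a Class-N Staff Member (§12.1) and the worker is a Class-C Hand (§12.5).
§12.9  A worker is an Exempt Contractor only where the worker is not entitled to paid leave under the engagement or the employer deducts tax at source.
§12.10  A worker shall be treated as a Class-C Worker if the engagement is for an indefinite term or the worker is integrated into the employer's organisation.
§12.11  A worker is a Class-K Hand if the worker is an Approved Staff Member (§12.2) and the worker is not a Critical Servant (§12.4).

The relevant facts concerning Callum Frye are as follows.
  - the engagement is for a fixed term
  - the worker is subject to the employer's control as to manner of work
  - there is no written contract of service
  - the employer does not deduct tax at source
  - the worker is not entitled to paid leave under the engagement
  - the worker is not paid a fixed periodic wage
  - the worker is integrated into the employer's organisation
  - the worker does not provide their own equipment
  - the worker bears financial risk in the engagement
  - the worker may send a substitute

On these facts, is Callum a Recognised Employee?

Yes

Under §12.1: the worker is paid a fixed periodic wage? no; and there is a written contract of service? no; and the worker is subject to the employer's control as to manner of work? yes. So the worker is not a Class-N Staff Member.
Under §12.5: the employer deducts tax at source? no; or the worker is integrated into the employer's organisation? yes. So the worker is a Class-C Hand.
Under §12.8: not a Class-N Staff Member (§12.1)? yes; and Class-C Hand (§12.5)? yes. So the worker is a Tier V Hand.
Under §12.10: the engagement is for an indefinite term? no; or the worker is integrated into the employer's organisation? yes. So the worker is a Class-C Worker.
Under §12.3: the worker is subject to the employer's control as to manner of work? yes; and the worker bears financial risk in the engagement? yes; and Class-C Worker (§12.10)? yes. So the worker is a Certified Hand.
Under §12.2: the worker is not entitled to paid leave under the engagement? yes; and the worker provides their own equipment? no. So the worker is not an Approved Staff Member.
Under §12.4: the worker may not send a substitute? no; or the worker bears financial risk in the engagement? yes; or the engagement is for an indefinite term? no. So the worker is a Critical Servant.
Under §12.11: Approved Staff Member (§12.2)? no; and not a Critical Servant (§12.4)? no. So the worker is not a Class-K Hand.
Under §12.7: Tier V Hand (§12.8)? yes; Certified Hand (§12.3)? yes; Class-K Hand (§12.11)? no — 2 of 3 hold (need ≥2) → satisfied.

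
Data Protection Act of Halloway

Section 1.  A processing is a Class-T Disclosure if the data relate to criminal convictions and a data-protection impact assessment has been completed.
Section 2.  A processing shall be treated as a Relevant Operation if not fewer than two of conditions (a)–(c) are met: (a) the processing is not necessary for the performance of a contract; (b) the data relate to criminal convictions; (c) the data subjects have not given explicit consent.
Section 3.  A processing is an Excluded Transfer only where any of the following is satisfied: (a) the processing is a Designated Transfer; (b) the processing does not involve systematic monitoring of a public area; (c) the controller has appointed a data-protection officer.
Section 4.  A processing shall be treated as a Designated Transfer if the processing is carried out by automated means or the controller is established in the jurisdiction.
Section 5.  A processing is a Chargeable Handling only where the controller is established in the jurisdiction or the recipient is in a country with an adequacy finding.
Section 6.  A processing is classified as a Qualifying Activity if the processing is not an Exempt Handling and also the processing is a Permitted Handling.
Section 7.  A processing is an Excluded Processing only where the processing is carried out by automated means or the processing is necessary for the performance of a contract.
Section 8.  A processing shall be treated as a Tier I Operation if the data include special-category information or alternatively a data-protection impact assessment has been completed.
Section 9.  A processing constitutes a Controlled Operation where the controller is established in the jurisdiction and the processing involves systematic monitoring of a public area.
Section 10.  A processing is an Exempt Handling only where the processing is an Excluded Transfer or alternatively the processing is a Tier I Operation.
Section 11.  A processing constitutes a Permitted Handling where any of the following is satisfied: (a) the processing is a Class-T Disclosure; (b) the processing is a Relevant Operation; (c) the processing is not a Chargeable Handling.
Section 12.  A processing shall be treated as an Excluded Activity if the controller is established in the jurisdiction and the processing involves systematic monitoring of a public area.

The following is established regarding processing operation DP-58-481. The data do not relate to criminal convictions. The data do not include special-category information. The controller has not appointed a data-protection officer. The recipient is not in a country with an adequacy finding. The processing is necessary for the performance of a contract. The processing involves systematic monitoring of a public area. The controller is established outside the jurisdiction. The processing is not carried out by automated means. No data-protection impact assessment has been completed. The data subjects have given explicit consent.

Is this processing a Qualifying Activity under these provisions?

section 4 — Designated Transfer: [the processing is carried out by automated means? no] OR [the controller is established in the jurisdiction? no] → not satisfied.
section 3 — Excluded Transfer: [Designated Transfer (section 4)? no] OR [the processing does not involve systematic monitoring of a public area? no] OR [the controller has appointed a data-protection officer? no] → not satisfied.
section 8 — Tier I Operation: [the data include special-category information? no] OR [a data-protection impact assessment has been completed? no] → not satisfied.
section 10 — Exempt Handling: [Excluded Transfer (section 3)? no] OR [Tier I Operation (section 8)? no] → not satisfied.
section 1 — Class-T Disclosure: [the data relate to criminal convictions? no] AND [a data-protection impact assessment has been completed? no] → not satisfied.
section 2 — Relevant Operation: the processing is not necessary for the performance of a contract? no; the data relate to criminal convictions? no; the data subjects have not given explicit consent? no — 0 of 3 hold (need ≥2) → not satisfied.
section 5 — Chargeable Handling: [the controller is established in the jurisdiction? no] OR [the recipient is in a country with an adequacy finding? no] → not satisfied.
section 11 — Permitted Handling: [Class-T Disclosure (section 1)? no] OR [Relevant Operation (section 2)? no] OR [not a Chargeable Handling (section 5)? yes] → satisfied.
section 6 — Qualifying Activity: [not an Exempt Handling (section 10)? yes] AND [Permitted Handling (section 11)? yes] → satisfied.

Yes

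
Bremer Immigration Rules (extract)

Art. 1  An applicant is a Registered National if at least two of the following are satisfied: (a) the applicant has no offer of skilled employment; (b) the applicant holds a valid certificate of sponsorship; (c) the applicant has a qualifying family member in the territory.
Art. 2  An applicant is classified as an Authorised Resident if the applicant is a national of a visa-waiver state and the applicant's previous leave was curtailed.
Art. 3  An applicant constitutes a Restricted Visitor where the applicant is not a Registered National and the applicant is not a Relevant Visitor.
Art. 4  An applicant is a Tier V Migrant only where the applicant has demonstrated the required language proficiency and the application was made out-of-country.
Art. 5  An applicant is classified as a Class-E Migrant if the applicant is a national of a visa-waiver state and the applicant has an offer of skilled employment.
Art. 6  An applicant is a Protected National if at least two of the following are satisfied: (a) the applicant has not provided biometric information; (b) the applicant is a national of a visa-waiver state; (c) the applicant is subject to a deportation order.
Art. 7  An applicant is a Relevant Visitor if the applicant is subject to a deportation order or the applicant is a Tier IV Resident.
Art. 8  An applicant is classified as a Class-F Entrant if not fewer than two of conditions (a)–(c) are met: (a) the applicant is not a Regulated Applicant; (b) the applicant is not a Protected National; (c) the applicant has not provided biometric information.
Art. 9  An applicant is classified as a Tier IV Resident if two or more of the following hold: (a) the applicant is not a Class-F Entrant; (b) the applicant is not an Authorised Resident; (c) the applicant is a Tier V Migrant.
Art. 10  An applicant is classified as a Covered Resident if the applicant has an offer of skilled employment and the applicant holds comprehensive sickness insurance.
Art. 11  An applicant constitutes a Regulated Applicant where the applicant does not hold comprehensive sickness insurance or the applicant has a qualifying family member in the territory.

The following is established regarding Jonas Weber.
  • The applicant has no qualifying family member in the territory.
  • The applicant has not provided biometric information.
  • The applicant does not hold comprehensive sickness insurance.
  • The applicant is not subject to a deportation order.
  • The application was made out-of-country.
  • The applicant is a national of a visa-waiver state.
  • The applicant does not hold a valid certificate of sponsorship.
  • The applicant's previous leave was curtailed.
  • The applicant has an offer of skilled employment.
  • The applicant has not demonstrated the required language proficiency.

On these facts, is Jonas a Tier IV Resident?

Under article 11: the applicant does not hold comprehensive sickness insurance? yes; or the applicant has a qualifying family member in the territory? no. So the applicant is a Regulated Applicant.
Under article 6: the applicant has not provided biometric information? yes; the applicant is a national of a visa-waiver state? yes; the applicant is subject to a deportation order? no — 2 of 3 hold (need ≥2) → satisfied.
Under article 8: not a Regulated Applicant (article 11)? no; not a Protected National (article 6)? no; the applicant has not provided biometric information? yes — 1 of 3 hold (need ≥2) → not satisfied.
Under article 2: the applicant is a national of a visa-waiver state? yes; and the applicant's previous leave was curtailed? yes. So the applicant is an Authorised Resident.
Under article 4: the applicant has demonstrated the required language proficiency? no; and the application was made out-of-country? yes. So the applicant is not a Tier V Migrant.
Under article 9: not a Class-F Entrant (article 8)? yes; not an Authorised Resident (article 2)? no; Tier V Migrant (article 4)? no — 1 of 3 hold (need ≥2) → not satisfied.

No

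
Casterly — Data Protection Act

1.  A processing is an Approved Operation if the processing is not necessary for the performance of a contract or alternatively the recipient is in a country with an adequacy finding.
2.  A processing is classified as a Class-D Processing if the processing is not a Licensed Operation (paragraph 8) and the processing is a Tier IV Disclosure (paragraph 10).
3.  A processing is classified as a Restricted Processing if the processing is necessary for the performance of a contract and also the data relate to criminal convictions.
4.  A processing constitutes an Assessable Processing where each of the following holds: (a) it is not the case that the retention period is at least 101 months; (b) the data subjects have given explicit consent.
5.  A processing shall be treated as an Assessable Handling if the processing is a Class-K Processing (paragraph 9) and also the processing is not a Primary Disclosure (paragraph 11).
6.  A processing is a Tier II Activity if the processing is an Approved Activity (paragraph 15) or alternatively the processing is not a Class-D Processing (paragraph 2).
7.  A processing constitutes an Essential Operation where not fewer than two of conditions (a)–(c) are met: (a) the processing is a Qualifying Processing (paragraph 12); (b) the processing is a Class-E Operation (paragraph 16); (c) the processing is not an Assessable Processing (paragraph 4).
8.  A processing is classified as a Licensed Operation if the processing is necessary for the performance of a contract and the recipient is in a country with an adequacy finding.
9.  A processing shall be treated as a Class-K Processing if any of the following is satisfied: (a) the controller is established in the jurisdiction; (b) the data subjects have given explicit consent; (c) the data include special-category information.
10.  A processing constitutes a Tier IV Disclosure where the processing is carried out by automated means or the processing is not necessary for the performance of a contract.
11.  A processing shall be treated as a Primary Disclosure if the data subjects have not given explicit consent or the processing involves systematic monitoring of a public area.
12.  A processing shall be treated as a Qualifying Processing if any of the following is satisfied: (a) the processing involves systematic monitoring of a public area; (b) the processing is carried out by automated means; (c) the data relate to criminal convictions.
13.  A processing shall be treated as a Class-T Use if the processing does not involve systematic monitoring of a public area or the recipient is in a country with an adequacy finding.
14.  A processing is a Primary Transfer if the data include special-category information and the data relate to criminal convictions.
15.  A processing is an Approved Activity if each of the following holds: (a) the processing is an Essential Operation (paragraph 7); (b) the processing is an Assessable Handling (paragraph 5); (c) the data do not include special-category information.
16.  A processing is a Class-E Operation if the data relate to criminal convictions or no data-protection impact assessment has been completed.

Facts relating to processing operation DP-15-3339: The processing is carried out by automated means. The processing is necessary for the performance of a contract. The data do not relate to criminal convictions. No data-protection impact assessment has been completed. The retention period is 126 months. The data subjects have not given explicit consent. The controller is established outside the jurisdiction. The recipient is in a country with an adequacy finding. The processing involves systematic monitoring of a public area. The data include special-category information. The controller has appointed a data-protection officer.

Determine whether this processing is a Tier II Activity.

Yes

paragraph 12 — Qualifying Processing: [the processing involves systematic monitoring of a public area? yes] OR [the processing is carried out by automated means? yes] OR [the data relate to criminal convictions? no] → satisfied.
paragraph 16 — Class-E Operation: [the data relate to criminal convictions? no] OR [no data-protection impact assessment has been completed? yes] → satisfied.
paragraph 4 — Assessable Processing: [retention period: 126 months ≥ 101 months? yes, so negated condition no] AND [the data subjects have given explicit consent? no] → not satisfied.
paragraph 7 — Essential Operation: Qualifying Processing (paragraph 12)? yes; Class-E Operation (paragraph 16)? yes; not an Assessable Processing (paragraph 4)? yes — 3 of 3 hold (need ≥2) → satisfied.
paragraph 9 — Class-K Processing: [the controller is established in the jurisdiction? no] OR [the data subjects have given explicit consent? no] OR [the data include special-category information? yes] → satisfied.
paragraph 11 — Primary Disclosure: [the data subjects have not given explicit consent? yes] OR [the processing involves systematic monitoring of a public area? yes] → satisfied.
paragraph 5 — Assessable Handling: [Class-K Processing (paragraph 9)? yes] AND [not a Primary Disclosure (paragraph 11)? no] → not satisfied.
paragraph 15 — Approved Activity: [Essential Operation (paragraph 7)? yes] AND [Assessable Handling (paragraph 5)? no] AND [the data do not include special-category information? no] → not satisfied.
paragraph 8 — Licensed Operation: [the processing is necessary for the performance of a contract? yes] AND [the recipient is in a country with an adequacy finding? yes] → satisfied.
paragraph 10 — Tier IV Disclosure: [the processing is carried out by automated means? yes] OR [the processing is not necessary for the performance of a contract? no] → satisfied.
paragraph 2 — Class-D Processing: [not a Licensed Operation (paragraph 8)? no] AND [Tier IV Disclosure (paragraph 10)? yes] → not satisfied.
paragraph 6 — Tier II Activity: [Approved Activity (paragraph 15)? no] OR [not a Class-D Processing (paragraph 2)? yes] → satisfied.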